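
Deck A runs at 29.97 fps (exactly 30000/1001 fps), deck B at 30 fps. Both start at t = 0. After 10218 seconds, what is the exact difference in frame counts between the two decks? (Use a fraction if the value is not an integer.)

A emits 30000/1001 × 10218 = 23580000/77 frames; B emits 30 × 10218 = 306540.
Difference = 23580/77 frames (≈ 306.2338); B is ahead of A.

23580/77 frames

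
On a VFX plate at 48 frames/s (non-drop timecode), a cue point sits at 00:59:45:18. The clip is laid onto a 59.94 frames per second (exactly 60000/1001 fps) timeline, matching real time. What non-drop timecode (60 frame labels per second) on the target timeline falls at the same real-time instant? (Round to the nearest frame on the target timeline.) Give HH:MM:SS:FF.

00:59:41:48

Source frame index: (0×3600 + 59×60 + 45) × 48 + 18 = 172098.
Real time: 172098 / (48) = 28683/8 s.
Target frame: (28683/8) × (60000/1001) = 215122500/1001 ≈ 214907.592 → 214908.
At 60 labels/s: frame 214908 → 00:59:41:48.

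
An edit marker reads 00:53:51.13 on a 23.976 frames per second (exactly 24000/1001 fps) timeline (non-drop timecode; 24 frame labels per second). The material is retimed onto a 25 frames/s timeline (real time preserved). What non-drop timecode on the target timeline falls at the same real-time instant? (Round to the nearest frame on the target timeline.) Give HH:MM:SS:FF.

00:53:54:19

Source frame index: (0×3600 + 53×60 + 51) × 24 + 13 = 77557.
Real time: 77557 / (24000/1001) = 77634557/24000 s.
Target frame: (77634557/24000) × (25) = 77634557/960 ≈ 80869.330 → 80869.
At 25 labels/s: frame 80869 → 00:53:54:19.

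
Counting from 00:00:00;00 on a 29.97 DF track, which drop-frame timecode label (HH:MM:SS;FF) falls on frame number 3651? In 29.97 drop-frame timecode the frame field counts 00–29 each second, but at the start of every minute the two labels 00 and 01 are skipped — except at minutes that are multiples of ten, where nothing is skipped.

Each 10-minute DF block holds 10 × 60 × 30 − 9 × 2 = 17982 frames. 3651 ÷ 17982 → 0 full blocks, remainder 3651.
Within the partial block the first minute is 1800 frames and each further minute 1798, so 2 further minute boundaries passed. Total skipped labels = 18 × 0 + 2 × 2 = 4.
Non-drop label index = 3651 + 4 = 3655; at 30 labels/s that is 00:02:01:25, i.e. DF 00:02:01;25.

00:02:01;25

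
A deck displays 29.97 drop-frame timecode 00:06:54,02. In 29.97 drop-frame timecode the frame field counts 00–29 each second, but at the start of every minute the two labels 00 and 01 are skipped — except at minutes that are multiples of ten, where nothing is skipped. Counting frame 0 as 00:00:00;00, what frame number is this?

Complete 10-minute blocks: 0, each 17982 frames → 0.
Remaining 6 whole minutes in the current block: 1800 + 5 × 1798 = 10790 frames.
Within the current minute: 54 × 30 + 2 − 2 = 1620 (labels ;00/;01 skipped at this minute). Total = 0 + 10790 + 1620 = 12410.

12410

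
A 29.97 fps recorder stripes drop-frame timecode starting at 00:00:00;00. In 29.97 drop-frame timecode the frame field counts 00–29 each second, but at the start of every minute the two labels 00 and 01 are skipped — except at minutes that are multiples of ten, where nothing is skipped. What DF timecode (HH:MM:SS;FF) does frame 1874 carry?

Each 10-minute DF block holds 10 × 60 × 30 − 9 × 2 = 17982 frames. 1874 ÷ 17982 → 0 full blocks, remainder 1874.
Within the partial block the first minute is 1800 frames and each further minute 1798, so 1 further minute boundary passed. Total skipped labels = 18 × 0 + 2 × 1 = 2.
Non-drop label index = 1874 + 2 = 1876; at 30 labels/s that is 00:01:02:16, i.e. DF 00:01:02;16.

00:01:02;16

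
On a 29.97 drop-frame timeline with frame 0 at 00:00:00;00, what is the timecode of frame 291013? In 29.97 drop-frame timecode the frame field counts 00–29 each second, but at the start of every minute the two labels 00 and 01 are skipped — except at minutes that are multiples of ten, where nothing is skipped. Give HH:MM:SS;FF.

02:41:50;03

Ten DF minutes hold 17982 frames, so frame 291013 lies in block 16 (frames 287712–305693) with 3301 frames into that block.
The block's first minute is 1800 frames and the rest 1798 each; 3301 frames reaches minute 1, so 16 × 18 + 1 × 2 = 290 labels have been skipped so far.
Adding those back, label number 291013 + 290 = 291303 at 30 labels/s is 9710 s + 3 f = 2 h 41 min 50 s frame 3, i.e. 02:41:50;03.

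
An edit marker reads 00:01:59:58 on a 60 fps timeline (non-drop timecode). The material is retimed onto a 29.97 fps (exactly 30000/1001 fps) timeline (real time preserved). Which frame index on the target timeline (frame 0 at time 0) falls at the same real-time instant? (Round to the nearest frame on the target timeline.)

frame 3595

Source frame index: (0×3600 + 1×60 + 59) × 60 + 58 = 7198.
Real time: 7198 / (60) = 3599/30 s.
Target frame: (3599/30) × (30000/1001) = 3599000/1001 ≈ 3595.405 → 3595.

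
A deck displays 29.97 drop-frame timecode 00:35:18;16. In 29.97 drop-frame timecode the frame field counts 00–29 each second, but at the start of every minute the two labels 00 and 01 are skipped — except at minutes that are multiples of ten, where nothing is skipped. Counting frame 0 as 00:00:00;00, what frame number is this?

As if non-drop at 30 labels/s: (0 × 3600 + 35 × 60 + 18) × 30 + 16 = 63556.
Minute boundaries passed: 35; those not divisible by 10: 35 − 3 = 32; dropped labels = 2 × 32 = 64.
Actual frame index = 63556 − 64 = 63492.

63492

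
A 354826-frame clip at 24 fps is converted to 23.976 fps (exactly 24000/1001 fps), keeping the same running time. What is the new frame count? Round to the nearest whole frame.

Frames at target rate = 354826 × (24000/1001) / (24) = 354826000/1001 ≈ 354471.528.
Nearest whole frame: 354472.

354472 frames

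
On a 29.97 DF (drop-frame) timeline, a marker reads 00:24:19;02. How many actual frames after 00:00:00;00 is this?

43728

As if non-drop at 30 labels/s: (0 × 3600 + 24 × 60 + 19) × 30 + 2 = 43772.
Minute boundaries passed: 24; those not divisible by 10: 24 − 2 = 22; dropped labels = 2 × 22 = 44.
Actual frame index = 43772 − 44 = 43728.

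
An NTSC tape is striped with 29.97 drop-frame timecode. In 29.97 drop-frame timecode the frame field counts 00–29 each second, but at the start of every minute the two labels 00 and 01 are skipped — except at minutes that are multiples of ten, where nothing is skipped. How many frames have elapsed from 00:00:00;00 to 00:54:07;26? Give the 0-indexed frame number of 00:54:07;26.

97338

Complete 10-minute blocks: 5, each 17982 frames → 89910.
Remaining 4 whole minutes in the current block: 1800 + 3 × 1798 = 7194 frames.
Within the current minute: 7 × 30 + 26 − 2 = 234 (labels ;00/;01 skipped at this minute). Total = 89910 + 7194 + 234 = 97338.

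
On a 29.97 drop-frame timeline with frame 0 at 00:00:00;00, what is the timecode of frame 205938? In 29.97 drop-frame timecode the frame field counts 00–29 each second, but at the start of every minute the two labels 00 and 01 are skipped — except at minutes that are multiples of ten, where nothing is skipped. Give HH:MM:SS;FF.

01:54:31;14

Ten DF minutes hold 17982 frames, so frame 205938 lies in block 11 (frames 197802–215783) with 8136 frames into that block.
The block's first minute is 1800 frames and the rest 1798 each; 8136 frames reaches minute 4, so 11 × 18 + 4 × 2 = 206 labels have been skipped so far.
Adding those back, label number 205938 + 206 = 206144 at 30 labels/s is 6871 s + 14 f = 1 h 54 min 31 s frame 14, i.e. 01:54:31;14.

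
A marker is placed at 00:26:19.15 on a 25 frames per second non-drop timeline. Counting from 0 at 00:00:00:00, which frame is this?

Total seconds to the label: (0 × 3600 + 26 × 60 + 19) = 1579.
Frame index = 1579 × 25 + 15 = 39490.

39490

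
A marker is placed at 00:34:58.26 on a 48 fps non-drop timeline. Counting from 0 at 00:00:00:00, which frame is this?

frame 100730

Total seconds to the label: (0 × 3600 + 34 × 60 + 58) = 2098.
Frame index = 2098 × 48 + 26 = 100730.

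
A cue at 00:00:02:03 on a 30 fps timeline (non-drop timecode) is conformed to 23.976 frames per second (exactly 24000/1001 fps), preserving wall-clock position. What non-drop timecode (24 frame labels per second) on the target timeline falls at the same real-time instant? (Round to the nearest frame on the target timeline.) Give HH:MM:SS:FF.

00:00:02:02

Source frame index: (0×3600 + 0×60 + 2) × 30 + 3 = 63.
Real time: 63 / (30) = 21/10 s.
Target frame: (21/10) × (24000/1001) = 7200/143 ≈ 50.350 → 50.
At 24 labels/s: frame 50 → 00:00:02:02.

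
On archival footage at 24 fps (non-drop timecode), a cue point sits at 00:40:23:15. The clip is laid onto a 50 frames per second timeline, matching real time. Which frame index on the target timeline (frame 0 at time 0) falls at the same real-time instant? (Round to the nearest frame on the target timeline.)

Source frame index: (0×3600 + 40×60 + 23) × 24 + 15 = 58167.
Real time: 58167 / (24) = 19389/8 s.
Target frame: (19389/8) × (50) = 484725/4 ≈ 121181.250 → 121181.

frame 121181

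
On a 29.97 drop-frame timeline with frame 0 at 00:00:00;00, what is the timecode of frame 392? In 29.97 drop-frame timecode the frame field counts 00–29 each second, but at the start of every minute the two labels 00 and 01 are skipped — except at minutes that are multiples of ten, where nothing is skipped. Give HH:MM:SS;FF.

Ten DF minutes hold 17982 frames, so frame 392 lies in block 0 (frames 0–17981) with 392 frames into that block.
The block's first minute is 1800 frames and the rest 1798 each; 392 frames reaches minute 0, so 0 × 18 + 0 × 2 = 0 labels have been skipped so far.
Adding those back, label number 392 + 0 = 392 at 30 labels/s is 13 s + 2 f = 0 h 0 min 13 s frame 2, i.e. 00:00:13;02.

00:00:13;02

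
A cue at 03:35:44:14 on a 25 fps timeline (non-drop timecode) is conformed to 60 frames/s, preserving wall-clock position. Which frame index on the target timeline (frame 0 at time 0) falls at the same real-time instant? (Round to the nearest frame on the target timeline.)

Source frame index: (3×3600 + 35×60 + 44) × 25 + 14 = 323614.
Real time: 323614 / (25) = 323614/25 s.
Target frame: (323614/25) × (60) = 3883368/5 ≈ 776673.600 → 776674.

frame 776674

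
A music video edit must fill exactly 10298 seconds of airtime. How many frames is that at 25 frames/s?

257450 frames

Frames = 10298 × 25 = 257450.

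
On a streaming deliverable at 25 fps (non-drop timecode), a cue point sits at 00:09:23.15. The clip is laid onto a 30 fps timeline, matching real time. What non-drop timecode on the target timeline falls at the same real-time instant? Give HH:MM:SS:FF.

00:09:23:18

Source frame index: (0×3600 + 9×60 + 23) × 25 + 15 = 14090.
Real time: 14090 / (25) = 2818/5 s.
Target frame: (2818/5) × (30) = 16908.
At 30 labels/s: frame 16908 → 00:09:23:18.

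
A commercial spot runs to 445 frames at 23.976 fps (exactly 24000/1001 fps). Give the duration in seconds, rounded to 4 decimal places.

Running time = 445 × 1001/24000 = 89089/4800 s ≈ 18.5602 s.

18.5602 seconds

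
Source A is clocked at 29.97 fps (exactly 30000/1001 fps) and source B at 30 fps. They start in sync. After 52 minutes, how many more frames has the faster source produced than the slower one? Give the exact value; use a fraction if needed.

52 min = 3120 s.
A emits 30000/1001 × 3120 = 7200000/77 frames; B emits 30 × 3120 = 93600.
Difference = 7200/77 frames (≈ 93.5065); B is ahead of A.

7200/77 frames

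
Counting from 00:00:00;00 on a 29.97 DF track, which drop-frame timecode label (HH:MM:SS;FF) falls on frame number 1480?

Each 10-minute DF block holds 10 × 60 × 30 − 9 × 2 = 17982 frames. 1480 ÷ 17982 → 0 full blocks, remainder 1480.
Within the partial block the first minute is 1800 frames and each further minute 1798, so 0 further minute boundaries passed. Total skipped labels = 18 × 0 + 2 × 0 = 0.
Non-drop label index = 1480 + 0 = 1480; at 30 labels/s that is 00:00:49:10, i.e. DF 00:00:49;10.

00:00:49;10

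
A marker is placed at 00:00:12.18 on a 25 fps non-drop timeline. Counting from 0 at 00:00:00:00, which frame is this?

Total seconds to the label: (0 × 3600 + 0 × 60 + 12) = 12.
Frame index = 12 × 25 + 18 = 318.

frame 318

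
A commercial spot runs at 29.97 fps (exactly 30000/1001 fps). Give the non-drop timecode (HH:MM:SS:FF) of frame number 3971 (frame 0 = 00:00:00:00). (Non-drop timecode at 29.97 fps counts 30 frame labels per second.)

3971 ÷ 30 = 132 full seconds, remainder 11 frames.
132 s = 0 h 2 min 12 s.
Timecode: 00:02:12:11.

00:02:12:11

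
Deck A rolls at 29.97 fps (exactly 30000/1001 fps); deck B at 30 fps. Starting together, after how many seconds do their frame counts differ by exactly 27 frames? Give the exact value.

900.9 seconds

The gap grows by |30 − 30000/1001| = 30/1001 frames per second.
Time for a 27-frame gap: 27 ÷ (30/1001) = 900.9 s.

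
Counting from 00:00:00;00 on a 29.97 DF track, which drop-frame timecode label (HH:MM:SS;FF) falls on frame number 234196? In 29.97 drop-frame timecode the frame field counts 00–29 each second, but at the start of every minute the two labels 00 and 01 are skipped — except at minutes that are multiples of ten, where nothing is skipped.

02:10:14;10

Ten DF minutes hold 17982 frames, so frame 234196 lies in block 13 (frames 233766–251747) with 430 frames into that block.
The block's first minute is 1800 frames and the rest 1798 each; 430 frames reaches minute 0, so 13 × 18 + 0 × 2 = 234 labels have been skipped so far.
Adding those back, label number 234196 + 234 = 234430 at 30 labels/s is 7814 s + 10 f = 2 h 10 min 14 s frame 10, i.e. 02:10:14;10.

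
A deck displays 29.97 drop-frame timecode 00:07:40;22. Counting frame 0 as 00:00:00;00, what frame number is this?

13808

As if non-drop at 30 labels/s: (0 × 3600 + 7 × 60 + 40) × 30 + 22 = 13822.
Minute boundaries passed: 7; those not divisible by 10: 7 − 0 = 7; dropped labels = 2 × 7 = 14.
Actual frame index = 13822 − 14 = 13808.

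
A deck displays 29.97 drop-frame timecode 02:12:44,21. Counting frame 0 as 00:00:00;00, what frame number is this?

Complete 10-minute blocks: 13, each 17982 frames → 233766.
Remaining 2 whole minutes in the current block: 1800 + 1 × 1798 = 3598 frames.
Within the current minute: 44 × 30 + 21 − 2 = 1339 (labels ;00/;01 skipped at this minute). Total = 233766 + 3598 + 1339 = 238703.

238703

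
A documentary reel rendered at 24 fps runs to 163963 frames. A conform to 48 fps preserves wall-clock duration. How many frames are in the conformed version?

Target frames = source frames × (target rate / source rate) = 163963 × (48)/(24) = 163963 × 2 = 327926.

327926 frames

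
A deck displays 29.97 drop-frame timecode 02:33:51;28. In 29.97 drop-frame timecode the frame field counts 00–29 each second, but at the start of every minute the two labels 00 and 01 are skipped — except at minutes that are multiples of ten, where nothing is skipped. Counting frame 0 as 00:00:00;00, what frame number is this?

Complete 10-minute blocks: 15, each 17982 frames → 269730.
Remaining 3 whole minutes in the current block: 1800 + 2 × 1798 = 5396 frames.
Within the current minute: 51 × 30 + 28 − 2 = 1556 (labels ;00/;01 skipped at this minute). Total = 269730 + 5396 + 1556 = 276682.

276682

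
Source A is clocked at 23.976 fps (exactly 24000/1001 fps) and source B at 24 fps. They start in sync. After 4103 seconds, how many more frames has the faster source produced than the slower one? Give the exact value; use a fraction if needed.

8952/91 frames

A emits 24000/1001 × 4103 = 8952000/91 frames; B emits 24 × 4103 = 98472.
Difference = 8952/91 frames (≈ 98.3736); B is ahead of A.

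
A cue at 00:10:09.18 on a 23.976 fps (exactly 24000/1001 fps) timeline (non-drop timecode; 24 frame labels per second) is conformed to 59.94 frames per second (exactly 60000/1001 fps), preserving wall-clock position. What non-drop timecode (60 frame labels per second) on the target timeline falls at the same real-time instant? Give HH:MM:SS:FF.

Source frame index: (0×3600 + 10×60 + 9) × 24 + 18 = 14634.
Real time: 14634 / (24000/1001) = 2441439/4000 s.
Target frame: (2441439/4000) × (60000/1001) = 36585.
At 60 labels/s: frame 36585 → 00:10:09:45.

00:10:09:45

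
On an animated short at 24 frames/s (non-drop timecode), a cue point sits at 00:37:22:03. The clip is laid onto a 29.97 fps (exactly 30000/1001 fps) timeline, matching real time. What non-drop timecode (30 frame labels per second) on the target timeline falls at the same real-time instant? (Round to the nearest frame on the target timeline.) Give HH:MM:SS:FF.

Source frame index: (0×3600 + 37×60 + 22) × 24 + 3 = 53811.
Real time: 53811 / (24) = 17937/8 s.
Target frame: (17937/8) × (30000/1001) = 67263750/1001 ≈ 67196.553 → 67197.
At 30 labels/s: frame 67197 → 00:37:19:27.

00:37:19:27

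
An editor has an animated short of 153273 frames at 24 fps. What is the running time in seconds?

6386.375 seconds

Running time = 153273 / (24) = 6386.375 s.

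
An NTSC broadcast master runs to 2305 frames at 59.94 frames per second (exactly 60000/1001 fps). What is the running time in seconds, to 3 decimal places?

Running time = 2305 × 1001/60000 = 461461/12000 s ≈ 38.455 s.

38.455 seconds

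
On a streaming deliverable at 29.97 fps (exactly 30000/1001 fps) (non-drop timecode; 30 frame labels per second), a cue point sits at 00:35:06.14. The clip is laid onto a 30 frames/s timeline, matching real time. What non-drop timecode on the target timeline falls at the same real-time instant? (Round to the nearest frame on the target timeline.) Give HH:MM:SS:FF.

Source frame index: (0×3600 + 35×60 + 6) × 30 + 14 = 63194.
Real time: 63194 / (30000/1001) = 31628597/15000 s.
Target frame: (31628597/15000) × (30) = 31628597/500 ≈ 63257.194 → 63257.
At 30 labels/s: frame 63257 → 00:35:08:17.

00:35:08:17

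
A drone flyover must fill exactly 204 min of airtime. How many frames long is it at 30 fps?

367200 frames

204 min = 12240 s.
Frames = 12240 × 30 = 367200.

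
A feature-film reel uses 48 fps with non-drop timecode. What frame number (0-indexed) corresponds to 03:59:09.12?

Total seconds to the label: (3 × 3600 + 59 × 60 + 9) = 14349.
Frame index = 14349 × 48 + 12 = 688764.

frame 688764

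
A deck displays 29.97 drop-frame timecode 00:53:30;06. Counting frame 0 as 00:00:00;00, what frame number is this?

96210

Complete 10-minute blocks: 5, each 17982 frames → 89910.
Remaining 3 whole minutes in the current block: 1800 + 2 × 1798 = 5396 frames.
Within the current minute: 30 × 30 + 6 − 2 = 904 (labels ;00/;01 skipped at this minute). Total = 89910 + 5396 + 904 = 96210.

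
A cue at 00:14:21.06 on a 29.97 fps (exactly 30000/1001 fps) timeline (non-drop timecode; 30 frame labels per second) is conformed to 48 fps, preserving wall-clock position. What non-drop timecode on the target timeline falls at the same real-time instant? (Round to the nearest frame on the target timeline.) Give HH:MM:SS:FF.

Source frame index: (0×3600 + 14×60 + 21) × 30 + 6 = 25836.
Real time: 25836 / (30000/1001) = 2155153/2500 s.
Target frame: (2155153/2500) × (48) = 25861836/625 ≈ 41378.938 → 41379.
At 48 labels/s: frame 41379 → 00:14:22:03.

00:14:22:03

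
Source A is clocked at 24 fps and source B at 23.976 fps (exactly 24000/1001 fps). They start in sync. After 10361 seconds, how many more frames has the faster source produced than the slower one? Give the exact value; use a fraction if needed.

A emits 24 × 10361 = 248664 frames; B emits 24000/1001 × 10361 = 19128000/77.
Difference = 19128/77 frames (≈ 248.4156); B is behind A.

19128/77 frames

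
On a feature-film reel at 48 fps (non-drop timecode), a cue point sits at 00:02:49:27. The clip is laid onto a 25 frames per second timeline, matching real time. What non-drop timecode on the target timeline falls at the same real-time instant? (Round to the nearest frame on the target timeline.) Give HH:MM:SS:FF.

00:02:49:14

Source frame index: (0×3600 + 2×60 + 49) × 48 + 27 = 8139.
Real time: 8139 / (48) = 2713/16 s.
Target frame: (2713/16) × (25) = 67825/16 ≈ 4239.062 → 4239.
At 25 labels/s: frame 4239 → 00:02:49:14.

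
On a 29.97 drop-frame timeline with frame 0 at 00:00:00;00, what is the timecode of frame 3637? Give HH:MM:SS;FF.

Each 10-minute DF block holds 10 × 60 × 30 − 9 × 2 = 17982 frames. 3637 ÷ 17982 → 0 full blocks, remainder 3637.
Within the partial block the first minute is 1800 frames and each further minute 1798, so 2 further minute boundaries passed. Total skipped labels = 18 × 0 + 2 × 2 = 4.
Non-drop label index = 3637 + 4 = 3641; at 30 labels/s that is 00:02:01:11, i.e. DF 00:02:01;11.

00:02:01;11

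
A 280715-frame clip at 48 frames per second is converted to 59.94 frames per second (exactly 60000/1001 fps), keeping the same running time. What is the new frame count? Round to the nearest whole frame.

Frames at target rate = 280715 × (60000/1001) / (48) = 350893750/1001 ≈ 350543.207.
Nearest whole frame: 350543.

350543 frames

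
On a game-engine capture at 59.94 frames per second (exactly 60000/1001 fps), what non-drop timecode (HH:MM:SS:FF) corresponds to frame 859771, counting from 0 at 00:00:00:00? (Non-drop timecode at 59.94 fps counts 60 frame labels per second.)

859771 ÷ 60 = 14329 full seconds, remainder 31 frames.
14329 s = 3 h 58 min 49 s.
Timecode: 03:58:49:31.

03:58:49:31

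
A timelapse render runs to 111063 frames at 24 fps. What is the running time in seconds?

4627.625 seconds

Running time = 111063 / (24) = 4627.625 s.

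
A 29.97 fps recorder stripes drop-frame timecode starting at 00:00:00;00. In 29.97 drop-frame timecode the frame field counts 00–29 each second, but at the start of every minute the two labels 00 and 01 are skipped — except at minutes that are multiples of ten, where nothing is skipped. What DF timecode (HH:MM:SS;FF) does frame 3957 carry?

Each 10-minute DF block holds 10 × 60 × 30 − 9 × 2 = 17982 frames. 3957 ÷ 17982 → 0 full blocks, remainder 3957.
Within the partial block the first minute is 1800 frames and each further minute 1798, so 2 further minute boundaries passed. Total skipped labels = 18 × 0 + 2 × 2 = 4.
Non-drop label index = 3957 + 4 = 3961; at 30 labels/s that is 00:02:12:01, i.e. DF 00:02:12;01.

00:02:12;01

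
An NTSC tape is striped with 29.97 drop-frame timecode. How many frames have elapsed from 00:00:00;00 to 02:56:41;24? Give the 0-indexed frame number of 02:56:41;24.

Complete 10-minute blocks: 17, each 17982 frames → 305694.
Remaining 6 whole minutes in the current block: 1800 + 5 × 1798 = 10790 frames.
Within the current minute: 41 × 30 + 24 − 2 = 1252 (labels ;00/;01 skipped at this minute). Total = 305694 + 10790 + 1252 = 317736.

317736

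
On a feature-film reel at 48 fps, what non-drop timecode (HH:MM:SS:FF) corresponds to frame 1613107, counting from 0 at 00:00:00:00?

09:20:06:19

1613107 ÷ 48 = 33606 full seconds, remainder 19 frames.
33606 s = 9 h 20 min 6 s.
Timecode: 09:20:06:19.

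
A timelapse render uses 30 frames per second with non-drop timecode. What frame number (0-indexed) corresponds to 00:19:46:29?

Total seconds to the label: (0 × 3600 + 19 × 60 + 46) = 1186.
Frame index = 1186 × 30 + 29 = 35609.

35609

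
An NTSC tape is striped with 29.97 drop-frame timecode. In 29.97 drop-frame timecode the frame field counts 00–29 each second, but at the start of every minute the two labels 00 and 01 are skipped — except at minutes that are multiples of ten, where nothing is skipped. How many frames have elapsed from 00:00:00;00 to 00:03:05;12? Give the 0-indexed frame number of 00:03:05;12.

Complete 10-minute blocks: 0, each 17982 frames → 0.
Remaining 3 whole minutes in the current block: 1800 + 2 × 1798 = 5396 frames.
Within the current minute: 5 × 30 + 12 − 2 = 160 (labels ;00/;01 skipped at this minute). Total = 0 + 5396 + 160 = 5556.

5556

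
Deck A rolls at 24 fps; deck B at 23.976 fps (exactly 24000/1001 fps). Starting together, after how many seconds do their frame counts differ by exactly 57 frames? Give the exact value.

2377.375 seconds

The gap grows by |24000/1001 − 24| = 24/1001 frames per second.
Time for a 57-frame gap: 57 ÷ (24/1001) = 2377.375 s.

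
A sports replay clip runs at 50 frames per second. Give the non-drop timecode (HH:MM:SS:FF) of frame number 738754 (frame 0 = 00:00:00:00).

738754 ÷ 50 = 14775 full seconds, remainder 4 frames.
14775 s = 4 h 6 min 15 s.
Timecode: 04:06:15:04.

04:06:15:04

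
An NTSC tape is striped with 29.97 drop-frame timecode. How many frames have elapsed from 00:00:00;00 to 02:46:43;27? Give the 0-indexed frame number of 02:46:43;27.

299817

Complete 10-minute blocks: 16, each 17982 frames → 287712.
Remaining 6 whole minutes in the current block: 1800 + 5 × 1798 = 10790 frames.
Within the current minute: 43 × 30 + 27 − 2 = 1315 (labels ;00/;01 skipped at this minute). Total = 287712 + 10790 + 1315 = 299817.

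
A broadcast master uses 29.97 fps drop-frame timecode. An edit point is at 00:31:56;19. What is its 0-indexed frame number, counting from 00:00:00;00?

Complete 10-minute blocks: 3, each 17982 frames → 53946.
Remaining 1 whole minute in the current block: 1800 + 0 × 1798 = 1800 frames.
Within the current minute: 56 × 30 + 19 − 2 = 1697 (labels ;00/;01 skipped at this minute). Total = 53946 + 1800 + 1697 = 57443.

57443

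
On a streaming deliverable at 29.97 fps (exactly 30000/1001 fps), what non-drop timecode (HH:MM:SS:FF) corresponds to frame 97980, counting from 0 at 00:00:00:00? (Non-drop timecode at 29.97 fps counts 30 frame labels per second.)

00:54:26:00

97980 ÷ 30 = 3266 full seconds, remainder 0 frames.
3266 s = 0 h 54 min 26 s.
Timecode: 00:54:26:00.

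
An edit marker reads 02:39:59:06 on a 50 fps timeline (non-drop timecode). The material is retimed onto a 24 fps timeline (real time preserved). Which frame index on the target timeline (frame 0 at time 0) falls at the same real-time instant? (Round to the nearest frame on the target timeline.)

frame 230379

Source frame index: (2×3600 + 39×60 + 59) × 50 + 6 = 479956.
Real time: 479956 / (50) = 239978/25 s.
Target frame: (239978/25) × (24) = 5759472/25 ≈ 230378.880 → 230379.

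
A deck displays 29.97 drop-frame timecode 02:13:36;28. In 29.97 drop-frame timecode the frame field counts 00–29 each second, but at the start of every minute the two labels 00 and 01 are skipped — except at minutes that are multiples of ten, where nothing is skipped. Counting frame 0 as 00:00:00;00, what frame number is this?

240268

Complete 10-minute blocks: 13, each 17982 frames → 233766.
Remaining 3 whole minutes in the current block: 1800 + 2 × 1798 = 5396 frames.
Within the current minute: 36 × 30 + 28 − 2 = 1106 (labels ;00/;01 skipped at this minute). Total = 233766 + 5396 + 1106 = 240268.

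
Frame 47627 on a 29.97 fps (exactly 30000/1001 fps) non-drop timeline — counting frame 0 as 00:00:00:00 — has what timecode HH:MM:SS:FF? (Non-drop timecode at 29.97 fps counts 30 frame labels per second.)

47627 ÷ 30 = 1587 full seconds, remainder 17 frames.
1587 s = 0 h 26 min 27 s.
Timecode: 00:26:27:17.

00:26:27:17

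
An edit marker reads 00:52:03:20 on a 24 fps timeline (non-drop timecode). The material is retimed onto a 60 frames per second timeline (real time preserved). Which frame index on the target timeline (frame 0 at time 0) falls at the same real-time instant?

frame 187430

Source frame index: (0×3600 + 52×60 + 3) × 24 + 20 = 74972.
Real time: 74972 / (24) = 18743/6 s.
Target frame: (18743/6) × (60) = 187430.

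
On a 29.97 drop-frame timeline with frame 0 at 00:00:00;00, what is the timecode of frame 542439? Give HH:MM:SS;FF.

05:01:39;11

Ten DF minutes hold 17982 frames, so frame 542439 lies in block 30 (frames 539460–557441) with 2979 frames into that block.
The block's first minute is 1800 frames and the rest 1798 each; 2979 frames reaches minute 1, so 30 × 18 + 1 × 2 = 542 labels have been skipped so far.
Adding those back, label number 542439 + 542 = 542981 at 30 labels/s is 18099 s + 11 f = 5 h 1 min 39 s frame 11, i.e. 05:01:39;11.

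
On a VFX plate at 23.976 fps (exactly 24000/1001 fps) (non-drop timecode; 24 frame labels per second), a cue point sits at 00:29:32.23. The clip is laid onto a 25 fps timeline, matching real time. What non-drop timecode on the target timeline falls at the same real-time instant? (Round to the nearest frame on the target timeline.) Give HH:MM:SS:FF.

00:29:34:18

Source frame index: (0×3600 + 29×60 + 32) × 24 + 23 = 42551.
Real time: 42551 / (24000/1001) = 42593551/24000 s.
Target frame: (42593551/24000) × (25) = 42593551/960 ≈ 44368.282 → 44368.
At 25 labels/s: frame 44368 → 00:29:34:18.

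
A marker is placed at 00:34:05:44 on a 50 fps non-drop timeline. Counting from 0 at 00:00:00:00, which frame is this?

Total seconds to the label: (0 × 3600 + 34 × 60 + 5) = 2045.
Frame index = 2045 × 50 + 44 = 102294.

102294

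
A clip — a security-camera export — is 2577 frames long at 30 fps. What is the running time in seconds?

85.9 seconds

Running time = 2577 / (30) = 85.9 s.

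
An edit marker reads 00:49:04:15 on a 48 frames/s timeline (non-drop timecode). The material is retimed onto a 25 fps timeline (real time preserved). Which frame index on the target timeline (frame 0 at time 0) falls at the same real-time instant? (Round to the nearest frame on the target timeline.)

Source frame index: (0×3600 + 49×60 + 4) × 48 + 15 = 141327.
Real time: 141327 / (48) = 47109/16 s.
Target frame: (47109/16) × (25) = 1177725/16 ≈ 73607.812 → 73608.

frame 73608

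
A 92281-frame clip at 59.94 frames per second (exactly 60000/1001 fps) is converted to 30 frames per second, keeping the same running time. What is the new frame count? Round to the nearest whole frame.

Frames at target rate = 92281 × (30) / (60000/1001) = 92373281/2000 ≈ 46186.641.
Nearest whole frame: 46187.

46187 frames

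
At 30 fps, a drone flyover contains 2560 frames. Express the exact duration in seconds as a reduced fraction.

256/3 seconds

Running time = 2560 ÷ (30) = 2560 × 1/30 = 256/3 s.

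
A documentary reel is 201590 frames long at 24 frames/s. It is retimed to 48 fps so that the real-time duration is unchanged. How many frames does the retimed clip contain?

Target frames = source frames × (target rate / source rate) = 201590 × (48)/(24) = 201590 × 2 = 403180.

403180 frames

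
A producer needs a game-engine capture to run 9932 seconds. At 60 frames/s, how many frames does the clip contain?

Frames = 9932 × 60 = 595920.

595920 frames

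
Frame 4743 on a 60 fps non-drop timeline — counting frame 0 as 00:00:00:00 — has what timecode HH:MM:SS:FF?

4743 ÷ 60 = 79 full seconds, remainder 3 frames.
79 s = 0 h 1 min 19 s.
Timecode: 00:01:19:03.

00:01:19:03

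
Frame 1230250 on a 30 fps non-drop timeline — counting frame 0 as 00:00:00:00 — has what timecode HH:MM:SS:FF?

11:23:28:10

1230250 ÷ 30 = 41008 full seconds, remainder 10 frames.
41008 s = 11 h 23 min 28 s.
Timecode: 11:23:28:10.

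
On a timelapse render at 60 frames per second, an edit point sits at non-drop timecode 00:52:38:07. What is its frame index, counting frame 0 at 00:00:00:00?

Total seconds to the label: (0 × 3600 + 52 × 60 + 38) = 3158.
Frame index = 3158 × 60 + 7 = 189487.

frame 189487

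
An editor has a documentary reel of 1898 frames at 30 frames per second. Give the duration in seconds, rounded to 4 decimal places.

63.2667 seconds

Running time = 1898 × 1/30 = 949/15 s ≈ 63.2667 s.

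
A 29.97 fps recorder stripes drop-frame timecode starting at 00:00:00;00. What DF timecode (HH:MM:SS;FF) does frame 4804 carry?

00:02:40;08

Each 10-minute DF block holds 10 × 60 × 30 − 9 × 2 = 17982 frames. 4804 ÷ 17982 → 0 full blocks, remainder 4804.
Within the partial block the first minute is 1800 frames and each further minute 1798, so 2 further minute boundaries passed. Total skipped labels = 18 × 0 + 2 × 2 = 4.
Non-drop label index = 4804 + 4 = 4808; at 30 labels/s that is 00:02:40:08, i.e. DF 00:02:40;08.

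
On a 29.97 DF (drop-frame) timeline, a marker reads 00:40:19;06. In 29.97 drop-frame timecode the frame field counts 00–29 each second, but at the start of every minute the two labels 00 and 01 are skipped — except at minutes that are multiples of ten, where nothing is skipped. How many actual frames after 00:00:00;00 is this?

72504

As if non-drop at 30 labels/s: (0 × 3600 + 40 × 60 + 19) × 30 + 6 = 72576.
Minute boundaries passed: 40; those not divisible by 10: 40 − 4 = 36; dropped labels = 2 × 36 = 72.
Actual frame index = 72576 − 72 = 72504.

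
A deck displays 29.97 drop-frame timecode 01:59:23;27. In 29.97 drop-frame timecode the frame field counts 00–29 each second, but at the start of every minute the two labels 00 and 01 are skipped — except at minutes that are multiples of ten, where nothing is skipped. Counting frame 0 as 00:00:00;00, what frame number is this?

214701

As if non-drop at 30 labels/s: (1 × 3600 + 59 × 60 + 23) × 30 + 27 = 214917.
Minute boundaries passed: 119; those not divisible by 10: 119 − 11 = 108; dropped labels = 2 × 108 = 216.
Actual frame index = 214917 − 216 = 214701.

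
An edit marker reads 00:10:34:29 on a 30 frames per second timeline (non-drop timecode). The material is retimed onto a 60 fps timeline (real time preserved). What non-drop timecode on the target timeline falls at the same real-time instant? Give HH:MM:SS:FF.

Source frame index: (0×3600 + 10×60 + 34) × 30 + 29 = 19049.
Real time: 19049 / (30) = 19049/30 s.
Target frame: (19049/30) × (60) = 38098.
At 60 labels/s: frame 38098 → 00:10:34:58.

00:10:34:58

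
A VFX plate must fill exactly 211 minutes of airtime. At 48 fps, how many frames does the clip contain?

211 min = 12660 s.
Frames = 12660 × 48 = 607680.

607680 frames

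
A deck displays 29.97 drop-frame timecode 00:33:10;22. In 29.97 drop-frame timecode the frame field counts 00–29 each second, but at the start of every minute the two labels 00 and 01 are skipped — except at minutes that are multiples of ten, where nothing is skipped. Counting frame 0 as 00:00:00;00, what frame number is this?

59662

As if non-drop at 30 labels/s: (0 × 3600 + 33 × 60 + 10) × 30 + 22 = 59722.
Minute boundaries passed: 33; those not divisible by 10: 33 − 3 = 30; dropped labels = 2 × 30 = 60.
Actual frame index = 59722 − 60 = 59662.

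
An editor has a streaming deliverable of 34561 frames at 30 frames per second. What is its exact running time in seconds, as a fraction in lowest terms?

34561/30 seconds

Running time = 34561 ÷ (30) = 34561 × 1/30 = 34561/30 s.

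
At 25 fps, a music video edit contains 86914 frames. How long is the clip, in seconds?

3476.56 seconds

Running time = 86914 / (25) = 3476.56 s.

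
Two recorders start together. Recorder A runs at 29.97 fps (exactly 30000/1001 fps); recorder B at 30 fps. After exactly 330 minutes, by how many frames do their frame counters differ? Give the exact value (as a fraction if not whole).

330 min = 19800 s.
A emits 30000/1001 × 19800 = 54000000/91 frames; B emits 30 × 19800 = 594000.
Difference = 54000/91 frames (≈ 593.4066); B is ahead of A.

54000/91 frames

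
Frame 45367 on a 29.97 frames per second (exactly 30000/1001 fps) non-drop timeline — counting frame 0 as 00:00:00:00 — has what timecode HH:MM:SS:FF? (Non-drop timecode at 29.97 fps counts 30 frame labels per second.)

45367 ÷ 30 = 1512 full seconds, remainder 7 frames.
1512 s = 0 h 25 min 12 s.
Timecode: 00:25:12:07.

00:25:12:07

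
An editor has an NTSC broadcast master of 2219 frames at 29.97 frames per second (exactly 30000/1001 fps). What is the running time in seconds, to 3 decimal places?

74.041 seconds

Running time = 2219 × 1001/30000 = 2221219/30000 s ≈ 74.041 s.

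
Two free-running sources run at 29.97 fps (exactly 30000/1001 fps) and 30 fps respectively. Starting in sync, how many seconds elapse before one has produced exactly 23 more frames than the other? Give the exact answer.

The gap grows by |30 − 30000/1001| = 30/1001 frames per second.
Time for a 23-frame gap: 23 ÷ (30/1001) = 23023/30 s.

23023/30 seconds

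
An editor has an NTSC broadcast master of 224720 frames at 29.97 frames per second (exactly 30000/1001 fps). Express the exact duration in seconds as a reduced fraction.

2811809/375 seconds

Running time = 224720 ÷ (30000/1001) = 224720 × 1001/30000 = 2811809/375 s.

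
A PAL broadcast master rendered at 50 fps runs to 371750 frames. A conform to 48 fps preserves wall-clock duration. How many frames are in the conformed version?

Target frames = source frames × (target rate / source rate) = 371750 × (48)/(50) = 371750 × 24/25 = 356880.

356880 frames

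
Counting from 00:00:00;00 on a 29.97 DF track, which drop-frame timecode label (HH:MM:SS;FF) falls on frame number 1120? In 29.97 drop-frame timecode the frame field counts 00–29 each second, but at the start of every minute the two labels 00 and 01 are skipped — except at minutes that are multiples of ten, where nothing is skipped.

Ten DF minutes hold 17982 frames, so frame 1120 lies in block 0 (frames 0–17981) with 1120 frames into that block.
The block's first minute is 1800 frames and the rest 1798 each; 1120 frames reaches minute 0, so 0 × 18 + 0 × 2 = 0 labels have been skipped so far.
Adding those back, label number 1120 + 0 = 1120 at 30 labels/s is 37 s + 10 f = 0 h 0 min 37 s frame 10, i.e. 00:00:37;10.

00:00:37;10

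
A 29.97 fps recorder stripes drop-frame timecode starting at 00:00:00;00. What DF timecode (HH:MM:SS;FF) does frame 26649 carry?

Ten DF minutes hold 17982 frames, so frame 26649 lies in block 1 (frames 17982–35963) with 8667 frames into that block.
The block's first minute is 1800 frames and the rest 1798 each; 8667 frames reaches minute 4, so 1 × 18 + 4 × 2 = 26 labels have been skipped so far.
Adding those back, label number 26649 + 26 = 26675 at 30 labels/s is 889 s + 5 f = 0 h 14 min 49 s frame 5, i.e. 00:14:49;05.

00:14:49;05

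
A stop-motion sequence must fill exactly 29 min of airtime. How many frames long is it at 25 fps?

29 min = 1740 s.
Frames = 1740 × 25 = 43500.

43500 frames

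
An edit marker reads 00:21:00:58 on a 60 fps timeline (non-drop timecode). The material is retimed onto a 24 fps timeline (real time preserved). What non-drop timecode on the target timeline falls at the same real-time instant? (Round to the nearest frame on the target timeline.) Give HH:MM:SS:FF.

Source frame index: (0×3600 + 21×60 + 0) × 60 + 58 = 75658.
Real time: 75658 / (60) = 37829/30 s.
Target frame: (37829/30) × (24) = 151316/5 ≈ 30263.200 → 30263.
At 24 labels/s: frame 30263 → 00:21:00:23.

00:21:00:23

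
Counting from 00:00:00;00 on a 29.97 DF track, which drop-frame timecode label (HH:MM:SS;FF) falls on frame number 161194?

Ten DF minutes hold 17982 frames, so frame 161194 lies in block 8 (frames 143856–161837) with 17338 frames into that block.
The block's first minute is 1800 frames and the rest 1798 each; 17338 frames reaches minute 9, so 8 × 18 + 9 × 2 = 162 labels have been skipped so far.
Adding those back, label number 161194 + 162 = 161356 at 30 labels/s is 5378 s + 16 f = 1 h 29 min 38 s frame 16, i.e. 01:29:38;16.

01:29:38;16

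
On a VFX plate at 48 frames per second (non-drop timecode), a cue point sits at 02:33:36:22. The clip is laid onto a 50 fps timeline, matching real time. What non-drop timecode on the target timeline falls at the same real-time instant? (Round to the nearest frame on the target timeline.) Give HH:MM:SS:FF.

Source frame index: (2×3600 + 33×60 + 36) × 48 + 22 = 442390.
Real time: 442390 / (48) = 221195/24 s.
Target frame: (221195/24) × (50) = 5529875/12 ≈ 460822.917 → 460823.
At 50 labels/s: frame 460823 → 02:33:36:23.

02:33:36:23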